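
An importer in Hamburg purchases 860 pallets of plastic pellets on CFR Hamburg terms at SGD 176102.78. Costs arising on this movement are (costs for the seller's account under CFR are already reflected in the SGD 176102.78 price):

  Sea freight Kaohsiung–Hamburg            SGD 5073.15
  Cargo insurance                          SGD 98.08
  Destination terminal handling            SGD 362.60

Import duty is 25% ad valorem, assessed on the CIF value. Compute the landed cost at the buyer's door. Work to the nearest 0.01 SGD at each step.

CFR: the seller pays costs through ocean freight to the destination port, but not insurance.
Already in the invoice (seller's account under CFR): freight — exclude.
CIF value = CFR price + insurance = 176102.78 + 98.08 = 176200.86
Import duty = 176200.86 × 25% = 44050.22
Buyer bears: insurance 98.08 + destination terminal 362.60 + duty 44050.22 = 44510.90
Landed cost = invoice 176102.78 + 44510.90 = 220613.68

Total landed cost: SGD 220613.68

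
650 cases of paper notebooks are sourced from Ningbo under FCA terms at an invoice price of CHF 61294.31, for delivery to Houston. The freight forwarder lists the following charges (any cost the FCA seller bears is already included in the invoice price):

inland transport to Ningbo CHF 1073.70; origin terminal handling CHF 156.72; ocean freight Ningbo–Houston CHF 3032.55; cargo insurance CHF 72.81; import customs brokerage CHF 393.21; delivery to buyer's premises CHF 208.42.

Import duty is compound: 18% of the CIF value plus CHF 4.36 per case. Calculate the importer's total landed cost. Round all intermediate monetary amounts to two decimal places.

Total landed cost: CHF 79612.17

FCA: the seller delivers export-cleared goods to the carrier; the buyer bears costs from that point.
Already in the invoice (seller's account under FCA): inland to port — exclude.
CIF value = FCA price + origin terminal + freight + insurance = 61294.31 + 156.72 + 3032.55 + 72.81 = 64556.39
Ad valorem component: 64556.39 × 18% = 11620.15
Specific component: 650 × 4.36 = 2834.00
Import duty = 11620.15 + 2834.00 = 14454.15
Buyer bears: origin terminal 156.72 + freight 3032.55 + insurance 72.81 + brokerage 393.21 + delivery 208.42 + duty 14454.15 = 18317.86
Landed cost = invoice 61294.31 + 18317.86 = 79612.17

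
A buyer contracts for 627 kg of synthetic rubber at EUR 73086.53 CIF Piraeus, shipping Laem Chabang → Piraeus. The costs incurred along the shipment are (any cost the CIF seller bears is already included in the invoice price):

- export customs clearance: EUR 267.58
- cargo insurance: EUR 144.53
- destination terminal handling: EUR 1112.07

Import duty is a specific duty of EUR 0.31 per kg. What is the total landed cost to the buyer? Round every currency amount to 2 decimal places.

Total landed cost: EUR 74392.97

CIF: the seller pays costs through ocean freight and marine insurance to the destination port.
Already in the invoice (seller's account under CIF): export clearance, insurance — exclude.
The CIF price already equals the CIF value: 73086.53
Import duty = 627 × 0.31 = 194.37
Buyer bears: destination terminal 1112.07 + duty 194.37 = 1306.44
Landed cost = invoice 73086.53 + 1306.44 = 74392.97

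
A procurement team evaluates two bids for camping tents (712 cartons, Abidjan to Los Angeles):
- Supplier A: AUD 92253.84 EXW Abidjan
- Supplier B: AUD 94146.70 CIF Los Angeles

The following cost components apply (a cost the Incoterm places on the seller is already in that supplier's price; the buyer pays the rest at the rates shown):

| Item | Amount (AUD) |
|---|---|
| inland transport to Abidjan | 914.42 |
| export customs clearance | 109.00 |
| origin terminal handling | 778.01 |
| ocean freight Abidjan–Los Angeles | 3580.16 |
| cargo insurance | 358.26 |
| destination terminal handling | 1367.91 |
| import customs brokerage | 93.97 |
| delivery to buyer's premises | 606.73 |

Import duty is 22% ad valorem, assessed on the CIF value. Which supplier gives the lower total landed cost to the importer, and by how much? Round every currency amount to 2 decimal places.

Supplier B is cheaper by AUD 4693.33

Supplier A (EXW):
CIF value = EXW price + inland to port + export clearance + origin terminal + freight + insurance = 92253.84 + 914.42 + 109.00 + 778.01 + 3580.16 + 358.26 = 97993.69
Import duty = 97993.69 × 22% = 21558.61
Buyer bears (A): 914.42 + 109.00 + 778.01 + 3580.16 + 358.26 + 1367.91 + 93.97 + 606.73 = 7808.46
Landed cost (A) = invoice 92253.84 + 7808.46 + duty 21558.61 = 121620.91
Supplier B (CIF):
The CIF price already equals the CIF value: 94146.70
Import duty = 94146.70 × 22% = 20712.27
Buyer bears (B): 1367.91 + 93.97 + 606.73 = 2068.61
Landed cost (B) = invoice 94146.70 + 2068.61 + duty 20712.27 = 116927.58
Difference = |121620.91 − 116927.58| = 4693.33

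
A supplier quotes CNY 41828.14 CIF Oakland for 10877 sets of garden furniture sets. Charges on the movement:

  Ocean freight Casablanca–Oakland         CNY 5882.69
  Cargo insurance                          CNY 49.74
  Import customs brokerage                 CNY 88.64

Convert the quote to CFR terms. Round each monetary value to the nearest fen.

CFR price: CNY 41778.40

Not relevant to the conversion: freight — on the seller under both CIF and CFR; already in the CIF price and stays in the CFR price. brokerage — on the buyer under both terms; not part of either seller's price.
From CIF to CFR, the seller no longer bears: insurance.
CFR price = 41828.14 − 49.74 = 41778.40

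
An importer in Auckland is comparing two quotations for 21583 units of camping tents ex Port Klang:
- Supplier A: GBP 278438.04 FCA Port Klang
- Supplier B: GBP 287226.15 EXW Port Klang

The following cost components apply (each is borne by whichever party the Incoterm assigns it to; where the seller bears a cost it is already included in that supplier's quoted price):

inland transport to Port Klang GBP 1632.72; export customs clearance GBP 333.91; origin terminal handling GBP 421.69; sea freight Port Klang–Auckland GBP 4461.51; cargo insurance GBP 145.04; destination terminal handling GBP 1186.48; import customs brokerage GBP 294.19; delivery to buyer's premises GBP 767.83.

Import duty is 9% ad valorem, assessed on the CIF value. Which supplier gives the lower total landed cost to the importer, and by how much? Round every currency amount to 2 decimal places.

Supplier A (FCA):
CIF value = FCA price + origin terminal + freight + insurance = 278438.04 + 421.69 + 4461.51 + 145.04 = 283466.28
Import duty = 283466.28 × 9% = 25511.97
Buyer bears (A): 421.69 + 4461.51 + 145.04 + 1186.48 + 294.19 + 767.83 = 7276.74
Landed cost (A) = invoice 278438.04 + 7276.74 + duty 25511.97 = 311226.75
Supplier B (EXW):
CIF value = EXW price + inland to port + export clearance + origin terminal + freight + insurance = 287226.15 + 1632.72 + 333.91 + 421.69 + 4461.51 + 145.04 = 294221.02
Import duty = 294221.02 × 9% = 26479.89
Buyer bears (B): 1632.72 + 333.91 + 421.69 + 4461.51 + 145.04 + 1186.48 + 294.19 + 767.83 = 9243.37
Landed cost (B) = invoice 287226.15 + 9243.37 + duty 26479.89 = 322949.41
Difference = |311226.75 − 322949.41| = 11722.66

Supplier A is cheaper by GBP 11722.66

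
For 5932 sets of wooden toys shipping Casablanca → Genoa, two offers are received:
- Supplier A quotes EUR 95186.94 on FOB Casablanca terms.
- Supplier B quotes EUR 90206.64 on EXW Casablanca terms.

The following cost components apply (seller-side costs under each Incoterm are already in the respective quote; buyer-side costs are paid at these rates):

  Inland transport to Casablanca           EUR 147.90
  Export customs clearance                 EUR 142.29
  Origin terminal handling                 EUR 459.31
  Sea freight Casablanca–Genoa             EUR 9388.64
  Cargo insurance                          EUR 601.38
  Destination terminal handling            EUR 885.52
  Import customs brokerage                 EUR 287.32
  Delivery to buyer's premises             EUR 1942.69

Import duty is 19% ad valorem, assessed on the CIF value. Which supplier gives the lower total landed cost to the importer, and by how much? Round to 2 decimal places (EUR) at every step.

Supplier A (FOB):
CIF value = FOB price + freight + insurance = 95186.94 + 9388.64 + 601.38 = 105176.96
Import duty = 105176.96 × 19% = 19983.62
Buyer bears (A): 9388.64 + 601.38 + 885.52 + 287.32 + 1942.69 = 13105.55
Landed cost (A) = invoice 95186.94 + 13105.55 + duty 19983.62 = 128276.11
Supplier B (EXW):
CIF value = EXW price + inland to port + export clearance + origin terminal + freight + insurance = 90206.64 + 147.90 + 142.29 + 459.31 + 9388.64 + 601.38 = 100946.16
Import duty = 100946.16 × 19% = 19179.77
Buyer bears (B): 147.90 + 142.29 + 459.31 + 9388.64 + 601.38 + 885.52 + 287.32 + 1942.69 = 13855.05
Landed cost (B) = invoice 90206.64 + 13855.05 + duty 19179.77 = 123241.46
Difference = |128276.11 − 123241.46| = 5034.65

Supplier B is cheaper by EUR 5034.65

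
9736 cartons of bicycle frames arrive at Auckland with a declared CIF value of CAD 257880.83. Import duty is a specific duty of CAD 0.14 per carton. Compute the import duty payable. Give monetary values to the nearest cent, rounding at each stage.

Import duty: CAD 1363.04

Import duty = 9736 × 0.14 = 1363.04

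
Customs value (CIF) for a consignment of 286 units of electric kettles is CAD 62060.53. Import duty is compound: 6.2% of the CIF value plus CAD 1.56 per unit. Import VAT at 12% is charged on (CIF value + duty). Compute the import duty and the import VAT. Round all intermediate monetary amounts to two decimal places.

Ad valorem component: 62060.53 × 6.2% = 3847.75
Specific component: 286 × 1.56 = 446.16
Import duty = 3847.75 + 446.16 = 4293.91
VAT base = CIF + duty = 62060.53 + 4293.91 = 66354.44
Import VAT = 66354.44 × 12% = 7962.53

Import duty: CAD 4293.91; import VAT: CAD 7962.53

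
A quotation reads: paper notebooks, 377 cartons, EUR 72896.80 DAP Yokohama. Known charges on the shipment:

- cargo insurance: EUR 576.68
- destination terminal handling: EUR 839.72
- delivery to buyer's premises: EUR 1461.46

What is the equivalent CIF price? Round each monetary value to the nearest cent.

CIF price: EUR 70595.62

Not relevant to the conversion: insurance — on the seller under both DAP and CIF; already in the DAP price and stays in the CIF price.
From DAP to CIF, the seller no longer bears: destination terminal, delivery.
CIF price = 72896.80 − 839.72 − 1461.46 = 70595.62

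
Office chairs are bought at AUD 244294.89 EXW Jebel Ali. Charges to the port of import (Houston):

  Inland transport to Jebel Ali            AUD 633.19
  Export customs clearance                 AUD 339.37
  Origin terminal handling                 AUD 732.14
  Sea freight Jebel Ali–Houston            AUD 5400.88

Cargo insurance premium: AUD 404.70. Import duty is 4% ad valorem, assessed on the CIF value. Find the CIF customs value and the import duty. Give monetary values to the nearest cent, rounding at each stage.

CIF value: AUD 251805.17; import duty: AUD 10072.21

CIF = EXW price + pre-shipment costs + freight + insurance
CIF = 244294.89 + 633.19 + 339.37 + 732.14 + 5400.88 + 404.70 = 251805.17
Import duty = 251805.17 × 4% = 10072.21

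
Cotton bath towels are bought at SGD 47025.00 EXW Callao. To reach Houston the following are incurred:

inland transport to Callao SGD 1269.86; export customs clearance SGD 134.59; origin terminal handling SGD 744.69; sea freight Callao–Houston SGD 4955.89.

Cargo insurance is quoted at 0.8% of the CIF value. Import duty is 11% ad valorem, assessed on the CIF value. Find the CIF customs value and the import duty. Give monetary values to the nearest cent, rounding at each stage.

Let C be the CIF value. C = EXW price + pre-shipment costs + freight + 0.8% × C
C − 0.8% × C = 47025.00 + 1269.86 + 134.59 + 744.69 + 4955.89
0.992 × C = 54130.03
C = 54130.03 / 0.992 = 54566.56
Insurance premium = 0.8% × 54566.56 = 436.53
Import duty = 54566.56 × 11% = 6002.32

CIF value: SGD 54566.56; import duty: SGD 6002.32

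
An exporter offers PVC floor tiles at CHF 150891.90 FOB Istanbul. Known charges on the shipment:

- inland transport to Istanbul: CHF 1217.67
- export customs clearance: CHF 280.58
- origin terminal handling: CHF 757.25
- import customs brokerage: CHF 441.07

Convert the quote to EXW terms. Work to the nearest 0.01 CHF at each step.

EXW price: CHF 148636.40

Not relevant to the conversion: brokerage — on the buyer under both terms; not part of either seller's price.
From FOB to EXW, the seller no longer bears: inland to port, export clearance, origin terminal.
EXW price = 150891.90 − 1217.67 − 280.58 − 757.25 = 148636.40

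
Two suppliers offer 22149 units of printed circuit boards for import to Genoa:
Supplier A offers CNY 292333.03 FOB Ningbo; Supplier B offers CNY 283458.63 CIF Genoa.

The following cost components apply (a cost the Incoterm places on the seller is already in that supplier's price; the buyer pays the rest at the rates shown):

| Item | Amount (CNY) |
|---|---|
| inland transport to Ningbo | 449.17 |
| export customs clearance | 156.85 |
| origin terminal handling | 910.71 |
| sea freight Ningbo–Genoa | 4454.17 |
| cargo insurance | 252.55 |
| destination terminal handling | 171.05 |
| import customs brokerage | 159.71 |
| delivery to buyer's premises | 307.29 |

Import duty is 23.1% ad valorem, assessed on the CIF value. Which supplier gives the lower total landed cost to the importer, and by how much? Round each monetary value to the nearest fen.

Supplier B is cheaper by CNY 16718.36

Supplier A (FOB):
CIF value = FOB price + freight + insurance = 292333.03 + 4454.17 + 252.55 = 297039.75
Import duty = 297039.75 × 23.1% = 68616.18
Buyer bears (A): 4454.17 + 252.55 + 171.05 + 159.71 + 307.29 = 5344.77
Landed cost (A) = invoice 292333.03 + 5344.77 + duty 68616.18 = 366293.98
Supplier B (CIF):
The CIF price already equals the CIF value: 283458.63
Import duty = 283458.63 × 23.1% = 65478.94
Buyer bears (B): 171.05 + 159.71 + 307.29 = 638.05
Landed cost (B) = invoice 283458.63 + 638.05 + duty 65478.94 = 349575.62
Difference = |366293.98 − 349575.62| = 16718.36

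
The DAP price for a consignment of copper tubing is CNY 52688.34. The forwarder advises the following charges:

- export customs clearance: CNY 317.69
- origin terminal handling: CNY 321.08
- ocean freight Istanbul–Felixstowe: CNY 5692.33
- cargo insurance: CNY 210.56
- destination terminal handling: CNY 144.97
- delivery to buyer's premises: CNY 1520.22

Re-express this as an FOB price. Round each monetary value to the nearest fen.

Not relevant to the conversion: export clearance, origin terminal — on the seller under both DAP and FOB; already in the DAP price and stays in the FOB price.
From DAP to FOB, the seller no longer bears: freight, insurance, destination terminal, delivery.
FOB price = 52688.34 − 5692.33 − 210.56 − 144.97 − 1520.22 = 45120.26

FOB price: CNY 45120.26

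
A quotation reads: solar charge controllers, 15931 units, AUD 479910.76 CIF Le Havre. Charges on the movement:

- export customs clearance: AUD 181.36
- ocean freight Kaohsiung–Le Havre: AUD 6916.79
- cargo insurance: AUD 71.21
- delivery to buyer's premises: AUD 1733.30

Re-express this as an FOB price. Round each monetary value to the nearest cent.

FOB price: AUD 472922.76

Not relevant to the conversion: export clearance — on the seller under both CIF and FOB; already in the CIF price and stays in the FOB price. delivery — on the buyer under both terms; not part of either seller's price.
From CIF to FOB, the seller no longer bears: freight, insurance.
FOB price = 479910.76 − 6916.79 − 71.21 = 472922.76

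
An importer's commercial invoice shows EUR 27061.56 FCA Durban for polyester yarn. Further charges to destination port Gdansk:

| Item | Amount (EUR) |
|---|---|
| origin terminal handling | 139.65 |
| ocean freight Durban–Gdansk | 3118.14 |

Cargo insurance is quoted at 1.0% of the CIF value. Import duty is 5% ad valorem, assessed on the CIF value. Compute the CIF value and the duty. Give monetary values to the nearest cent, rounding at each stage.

CIF value: EUR 30625.61; import duty: EUR 1531.28

Let C be the CIF value. C = FCA price + pre-shipment costs + freight + 1.0% × C
C − 1.0% × C = 27061.56 + 139.65 + 3118.14
0.99 × C = 30319.35
C = 30319.35 / 0.99 = 30625.61
Insurance premium = 1.0% × 30625.61 = 306.26
Import duty = 30625.61 × 5% = 1531.28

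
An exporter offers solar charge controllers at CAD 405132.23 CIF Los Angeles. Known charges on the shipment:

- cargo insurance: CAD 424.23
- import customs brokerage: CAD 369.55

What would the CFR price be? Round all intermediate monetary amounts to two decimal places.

CFR price: CAD 404708.00

Not relevant to the conversion: brokerage — on the buyer under both terms; not part of either seller's price.
From CIF to CFR, the seller no longer bears: insurance.
CFR price = 405132.23 − 424.23 = 404708.00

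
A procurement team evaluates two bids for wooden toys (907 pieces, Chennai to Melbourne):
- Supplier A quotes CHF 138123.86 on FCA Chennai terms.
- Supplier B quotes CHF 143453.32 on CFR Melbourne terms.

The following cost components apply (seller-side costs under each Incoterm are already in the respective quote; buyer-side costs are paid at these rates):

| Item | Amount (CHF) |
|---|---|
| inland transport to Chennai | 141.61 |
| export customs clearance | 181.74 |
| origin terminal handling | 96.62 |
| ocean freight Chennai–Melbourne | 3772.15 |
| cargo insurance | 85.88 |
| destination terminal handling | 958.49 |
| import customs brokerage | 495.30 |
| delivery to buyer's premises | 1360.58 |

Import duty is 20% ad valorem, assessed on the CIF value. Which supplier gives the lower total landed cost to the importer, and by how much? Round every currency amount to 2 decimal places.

Supplier A (FCA):
CIF value = FCA price + origin terminal + freight + insurance = 138123.86 + 96.62 + 3772.15 + 85.88 = 142078.51
Import duty = 142078.51 × 20% = 28415.70
Buyer bears (A): 96.62 + 3772.15 + 85.88 + 958.49 + 495.30 + 1360.58 = 6769.02
Landed cost (A) = invoice 138123.86 + 6769.02 + duty 28415.70 = 173308.58
Supplier B (CFR):
CIF value = CFR price + insurance = 143453.32 + 85.88 = 143539.20
Import duty = 143539.20 × 20% = 28707.84
Buyer bears (B): 85.88 + 958.49 + 495.30 + 1360.58 = 2900.25
Landed cost (B) = invoice 143453.32 + 2900.25 + duty 28707.84 = 175061.41
Difference = |173308.58 − 175061.41| = 1752.83

Supplier A is cheaper by CHF 1752.83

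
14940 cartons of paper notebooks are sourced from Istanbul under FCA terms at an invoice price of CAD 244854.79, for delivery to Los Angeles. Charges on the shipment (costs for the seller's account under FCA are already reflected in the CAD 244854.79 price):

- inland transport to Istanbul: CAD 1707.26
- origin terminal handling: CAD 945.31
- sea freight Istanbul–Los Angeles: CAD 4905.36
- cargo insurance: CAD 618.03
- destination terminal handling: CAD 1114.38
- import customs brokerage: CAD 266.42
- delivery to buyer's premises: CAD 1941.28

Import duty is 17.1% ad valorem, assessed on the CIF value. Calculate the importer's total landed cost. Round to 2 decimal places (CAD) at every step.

FCA: the seller delivers export-cleared goods to the carrier; the buyer bears costs from that point.
Already in the invoice (seller's account under FCA): inland to port — exclude.
CIF value = FCA price + origin terminal + freight + insurance = 244854.79 + 945.31 + 4905.36 + 618.03 = 251323.49
Import duty = 251323.49 × 17.1% = 42976.32
Buyer bears: origin terminal 945.31 + freight 4905.36 + insurance 618.03 + destination terminal 1114.38 + brokerage 266.42 + delivery 1941.28 + duty 42976.32 = 52767.10
Landed cost = invoice 244854.79 + 52767.10 = 297621.89

Total landed cost: CAD 297621.89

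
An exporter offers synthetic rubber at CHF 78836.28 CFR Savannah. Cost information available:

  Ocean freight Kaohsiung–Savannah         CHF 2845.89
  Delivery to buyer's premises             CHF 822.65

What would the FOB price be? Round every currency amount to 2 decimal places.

Not relevant to the conversion: delivery — on the buyer under both terms; not part of either seller's price.
From CFR to FOB, the seller no longer bears: freight.
FOB price = 78836.28 − 2845.89 = 75990.39

FOB price: CHF 75990.39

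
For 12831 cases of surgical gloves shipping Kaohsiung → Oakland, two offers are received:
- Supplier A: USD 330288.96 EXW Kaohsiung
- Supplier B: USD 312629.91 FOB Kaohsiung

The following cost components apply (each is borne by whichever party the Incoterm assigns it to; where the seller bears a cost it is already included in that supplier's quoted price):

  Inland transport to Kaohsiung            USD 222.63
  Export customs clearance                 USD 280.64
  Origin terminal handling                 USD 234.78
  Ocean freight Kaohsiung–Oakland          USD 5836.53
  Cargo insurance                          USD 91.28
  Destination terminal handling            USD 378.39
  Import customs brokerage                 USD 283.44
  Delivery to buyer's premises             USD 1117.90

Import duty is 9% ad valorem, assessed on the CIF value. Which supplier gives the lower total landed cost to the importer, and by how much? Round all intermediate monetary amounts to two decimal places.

Supplier B is cheaper by USD 20052.84

Supplier A (EXW):
CIF value = EXW price + inland to port + export clearance + origin terminal + freight + insurance = 330288.96 + 222.63 + 280.64 + 234.78 + 5836.53 + 91.28 = 336954.82
Import duty = 336954.82 × 9% = 30325.93
Buyer bears (A): 222.63 + 280.64 + 234.78 + 5836.53 + 91.28 + 378.39 + 283.44 + 1117.90 = 8445.59
Landed cost (A) = invoice 330288.96 + 8445.59 + duty 30325.93 = 369060.48
Supplier B (FOB):
CIF value = FOB price + freight + insurance = 312629.91 + 5836.53 + 91.28 = 318557.72
Import duty = 318557.72 × 9% = 28670.19
Buyer bears (B): 5836.53 + 91.28 + 378.39 + 283.44 + 1117.90 = 7707.54
Landed cost (B) = invoice 312629.91 + 7707.54 + duty 28670.19 = 349007.64
Difference = |369060.48 − 349007.64| = 20052.84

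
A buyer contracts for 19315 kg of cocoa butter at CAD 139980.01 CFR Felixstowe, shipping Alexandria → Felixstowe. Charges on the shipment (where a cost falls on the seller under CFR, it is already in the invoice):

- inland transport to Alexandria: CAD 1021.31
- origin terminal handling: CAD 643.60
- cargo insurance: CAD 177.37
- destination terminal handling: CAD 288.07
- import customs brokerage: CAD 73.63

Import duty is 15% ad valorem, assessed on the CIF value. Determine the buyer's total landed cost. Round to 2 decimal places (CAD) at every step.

Total landed cost: CAD 161542.69

CFR: the seller pays costs through ocean freight to the destination port, but not insurance.
Already in the invoice (seller's account under CFR): inland to port, origin terminal — exclude.
CIF value = CFR price + insurance = 139980.01 + 177.37 = 140157.38
Import duty = 140157.38 × 15% = 21023.61
Buyer bears: insurance 177.37 + destination terminal 288.07 + brokerage 73.63 + duty 21023.61 = 21562.68
Landed cost = invoice 139980.01 + 21562.68 = 161542.69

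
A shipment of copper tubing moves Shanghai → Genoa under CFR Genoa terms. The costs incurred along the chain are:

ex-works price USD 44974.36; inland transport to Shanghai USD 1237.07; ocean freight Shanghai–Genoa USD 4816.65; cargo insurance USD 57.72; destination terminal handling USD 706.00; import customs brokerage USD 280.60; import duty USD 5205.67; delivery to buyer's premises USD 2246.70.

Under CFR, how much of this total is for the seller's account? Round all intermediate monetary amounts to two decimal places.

CFR: the seller pays costs through ocean freight to the destination port, but not insurance.
Seller's account: goods 44974.36 + inland to port 1237.07 + freight 4816.65 = 51028.08
Buyer's account: insurance 57.72 + destination terminal 706.00 + brokerage 280.60 + duty 5205.67 + delivery 2246.70 = 8496.69

Seller's account: USD 51028.08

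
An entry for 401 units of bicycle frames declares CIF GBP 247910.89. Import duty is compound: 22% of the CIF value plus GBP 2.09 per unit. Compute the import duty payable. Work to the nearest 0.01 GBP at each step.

Import duty: GBP 55378.49

Ad valorem component: 247910.89 × 22% = 54540.40
Specific component: 401 × 2.09 = 838.09
Import duty = 54540.40 + 838.09 = 55378.49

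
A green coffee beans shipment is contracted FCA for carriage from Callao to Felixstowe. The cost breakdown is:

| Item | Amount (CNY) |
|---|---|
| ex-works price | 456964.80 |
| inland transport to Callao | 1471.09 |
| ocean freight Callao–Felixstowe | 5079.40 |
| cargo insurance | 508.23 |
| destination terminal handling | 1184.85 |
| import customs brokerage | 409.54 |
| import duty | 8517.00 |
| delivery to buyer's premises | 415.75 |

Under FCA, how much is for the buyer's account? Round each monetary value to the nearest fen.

FCA: the seller delivers export-cleared goods to the carrier; the buyer bears costs from that point.
Seller's account: goods 456964.80 + inland to port 1471.09 = 458435.89
Buyer's account: freight 5079.40 + insurance 508.23 + destination terminal 1184.85 + brokerage 409.54 + duty 8517.00 + delivery 415.75 = 16114.77

Buyer's account: CNY 16114.77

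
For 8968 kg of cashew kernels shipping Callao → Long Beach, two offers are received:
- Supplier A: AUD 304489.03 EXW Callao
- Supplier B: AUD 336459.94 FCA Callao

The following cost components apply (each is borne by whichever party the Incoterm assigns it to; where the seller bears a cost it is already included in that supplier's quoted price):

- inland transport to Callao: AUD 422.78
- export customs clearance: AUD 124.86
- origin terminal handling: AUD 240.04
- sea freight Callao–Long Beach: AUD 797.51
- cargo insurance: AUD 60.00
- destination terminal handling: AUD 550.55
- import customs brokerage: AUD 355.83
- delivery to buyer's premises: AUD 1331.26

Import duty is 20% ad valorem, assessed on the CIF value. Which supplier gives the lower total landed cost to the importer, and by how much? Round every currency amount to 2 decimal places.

Supplier A (EXW):
CIF value = EXW price + inland to port + export clearance + origin terminal + freight + insurance = 304489.03 + 422.78 + 124.86 + 240.04 + 797.51 + 60.00 = 306134.22
Import duty = 306134.22 × 20% = 61226.84
Buyer bears (A): 422.78 + 124.86 + 240.04 + 797.51 + 60.00 + 550.55 + 355.83 + 1331.26 = 3882.83
Landed cost (A) = invoice 304489.03 + 3882.83 + duty 61226.84 = 369598.70
Supplier B (FCA):
CIF value = FCA price + origin terminal + freight + insurance = 336459.94 + 240.04 + 797.51 + 60.00 = 337557.49
Import duty = 337557.49 × 20% = 67511.50
Buyer bears (B): 240.04 + 797.51 + 60.00 + 550.55 + 355.83 + 1331.26 = 3335.19
Landed cost (B) = invoice 336459.94 + 3335.19 + duty 67511.50 = 407306.63
Difference = |369598.70 − 407306.63| = 37707.93

Supplier A is cheaper by AUD 37707.93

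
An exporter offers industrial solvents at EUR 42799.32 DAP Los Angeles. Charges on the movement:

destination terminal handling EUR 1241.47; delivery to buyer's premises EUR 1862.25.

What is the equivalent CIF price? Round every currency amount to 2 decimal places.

From DAP to CIF, the seller no longer bears: destination terminal, delivery.
CIF price = 42799.32 − 1241.47 − 1862.25 = 39695.60

CIF price: EUR 39695.60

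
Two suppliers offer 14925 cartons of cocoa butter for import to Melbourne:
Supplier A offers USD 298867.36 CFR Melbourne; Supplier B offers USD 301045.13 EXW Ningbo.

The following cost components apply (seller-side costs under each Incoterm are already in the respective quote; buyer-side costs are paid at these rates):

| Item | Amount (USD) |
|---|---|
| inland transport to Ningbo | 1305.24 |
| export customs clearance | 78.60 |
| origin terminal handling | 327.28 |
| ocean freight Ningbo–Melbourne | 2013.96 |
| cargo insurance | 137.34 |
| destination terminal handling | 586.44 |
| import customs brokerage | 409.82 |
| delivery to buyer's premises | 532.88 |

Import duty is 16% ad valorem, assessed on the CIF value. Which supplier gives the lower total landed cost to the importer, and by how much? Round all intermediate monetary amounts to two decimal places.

Supplier A (CFR):
CIF value = CFR price + insurance = 298867.36 + 137.34 = 299004.70
Import duty = 299004.70 × 16% = 47840.75
Buyer bears (A): 137.34 + 586.44 + 409.82 + 532.88 = 1666.48
Landed cost (A) = invoice 298867.36 + 1666.48 + duty 47840.75 = 348374.59
Supplier B (EXW):
CIF value = EXW price + inland to port + export clearance + origin terminal + freight + insurance = 301045.13 + 1305.24 + 78.60 + 327.28 + 2013.96 + 137.34 = 304907.55
Import duty = 304907.55 × 16% = 48785.21
Buyer bears (B): 1305.24 + 78.60 + 327.28 + 2013.96 + 137.34 + 586.44 + 409.82 + 532.88 = 5391.56
Landed cost (B) = invoice 301045.13 + 5391.56 + duty 48785.21 = 355221.90
Difference = |348374.59 − 355221.90| = 6847.31

Supplier A is cheaper by USD 6847.31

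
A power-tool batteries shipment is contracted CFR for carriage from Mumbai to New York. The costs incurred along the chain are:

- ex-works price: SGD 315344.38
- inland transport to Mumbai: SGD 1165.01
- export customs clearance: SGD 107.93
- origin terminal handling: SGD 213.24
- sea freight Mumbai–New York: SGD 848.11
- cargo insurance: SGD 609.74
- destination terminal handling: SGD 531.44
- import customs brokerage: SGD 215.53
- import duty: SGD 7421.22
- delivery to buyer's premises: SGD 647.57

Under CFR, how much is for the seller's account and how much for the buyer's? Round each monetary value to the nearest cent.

CFR: the seller pays costs through ocean freight to the destination port, but not insurance.
Seller's account: goods 315344.38 + inland to port 1165.01 + export clearance 107.93 + origin terminal 213.24 + freight 848.11 = 317678.67
Buyer's account: insurance 609.74 + destination terminal 531.44 + brokerage 215.53 + duty 7421.22 + delivery 647.57 = 9425.50

Seller: SGD 317678.67; buyer: SGD 9425.50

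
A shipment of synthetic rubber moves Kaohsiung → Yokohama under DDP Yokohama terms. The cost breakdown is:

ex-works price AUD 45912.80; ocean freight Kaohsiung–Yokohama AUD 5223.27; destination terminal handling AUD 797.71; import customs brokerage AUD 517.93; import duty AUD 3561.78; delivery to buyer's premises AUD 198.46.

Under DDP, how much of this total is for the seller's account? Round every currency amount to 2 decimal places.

Seller's account: AUD 56211.95

DDP: the seller bears all costs including import duty.
Seller's account: goods 45912.80 + freight 5223.27 + destination terminal 797.71 + brokerage 517.93 + duty 3561.78 + delivery 198.46 = 56211.95
Buyer's account: 0.00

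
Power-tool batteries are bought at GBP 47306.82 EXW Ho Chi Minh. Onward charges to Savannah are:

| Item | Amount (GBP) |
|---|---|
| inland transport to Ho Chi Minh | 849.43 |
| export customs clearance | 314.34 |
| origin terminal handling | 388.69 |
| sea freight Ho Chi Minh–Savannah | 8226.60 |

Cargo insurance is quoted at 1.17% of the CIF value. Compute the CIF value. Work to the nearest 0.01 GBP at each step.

Let C be the CIF value. C = EXW price + pre-shipment costs + freight + 1.17% × C
C − 1.17% × C = 47306.82 + 849.43 + 314.34 + 388.69 + 8226.60
0.9883 × C = 57085.88
C = 57085.88 / 0.9883 = 57761.69
Insurance premium = 1.17% × 57761.69 = 675.81

CIF value: GBP 57761.69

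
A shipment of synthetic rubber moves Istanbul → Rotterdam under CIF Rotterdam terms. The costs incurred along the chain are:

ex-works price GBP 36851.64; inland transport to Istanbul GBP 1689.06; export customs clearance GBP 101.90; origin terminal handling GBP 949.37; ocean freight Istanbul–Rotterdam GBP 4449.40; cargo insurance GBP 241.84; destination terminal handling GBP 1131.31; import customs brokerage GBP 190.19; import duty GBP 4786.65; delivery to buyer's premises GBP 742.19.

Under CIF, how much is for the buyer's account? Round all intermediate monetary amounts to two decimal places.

CIF: the seller pays costs through ocean freight and marine insurance to the destination port.
Seller's account: goods 36851.64 + inland to port 1689.06 + export clearance 101.90 + origin terminal 949.37 + freight 4449.40 + insurance 241.84 = 44283.21
Buyer's account: destination terminal 1131.31 + brokerage 190.19 + duty 4786.65 + delivery 742.19 = 6850.34

Buyer's account: GBP 6850.34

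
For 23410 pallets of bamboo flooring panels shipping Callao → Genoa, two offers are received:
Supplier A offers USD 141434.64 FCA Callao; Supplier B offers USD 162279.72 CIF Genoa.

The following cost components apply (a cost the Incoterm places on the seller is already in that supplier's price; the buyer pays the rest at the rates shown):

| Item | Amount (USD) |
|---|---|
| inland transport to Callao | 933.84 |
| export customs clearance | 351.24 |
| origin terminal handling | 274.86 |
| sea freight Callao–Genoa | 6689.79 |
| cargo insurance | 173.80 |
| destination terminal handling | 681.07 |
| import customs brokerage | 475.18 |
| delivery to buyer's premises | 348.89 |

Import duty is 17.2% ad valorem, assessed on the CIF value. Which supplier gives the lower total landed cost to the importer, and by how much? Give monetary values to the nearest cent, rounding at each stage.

Supplier A (FCA):
CIF value = FCA price + origin terminal + freight + insurance = 141434.64 + 274.86 + 6689.79 + 173.80 = 148573.09
Import duty = 148573.09 × 17.2% = 25554.57
Buyer bears (A): 274.86 + 6689.79 + 173.80 + 681.07 + 475.18 + 348.89 = 8643.59
Landed cost (A) = invoice 141434.64 + 8643.59 + duty 25554.57 = 175632.80
Supplier B (CIF):
The CIF price already equals the CIF value: 162279.72
Import duty = 162279.72 × 17.2% = 27912.11
Buyer bears (B): 681.07 + 475.18 + 348.89 = 1505.14
Landed cost (B) = invoice 162279.72 + 1505.14 + duty 27912.11 = 191696.97
Difference = |175632.80 − 191696.97| = 16064.17

Supplier A is cheaper by USD 16064.17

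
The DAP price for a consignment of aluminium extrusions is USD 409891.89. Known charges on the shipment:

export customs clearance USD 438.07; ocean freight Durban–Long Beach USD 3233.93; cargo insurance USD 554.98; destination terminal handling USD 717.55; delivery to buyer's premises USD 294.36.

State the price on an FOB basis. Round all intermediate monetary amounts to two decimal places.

FOB price: USD 405091.07

Not relevant to the conversion: export clearance — on the seller under both DAP and FOB; already in the DAP price and stays in the FOB price.
From DAP to FOB, the seller no longer bears: freight, insurance, destination terminal, delivery.
FOB price = 409891.89 − 3233.93 − 554.98 − 717.55 − 294.36 = 405091.07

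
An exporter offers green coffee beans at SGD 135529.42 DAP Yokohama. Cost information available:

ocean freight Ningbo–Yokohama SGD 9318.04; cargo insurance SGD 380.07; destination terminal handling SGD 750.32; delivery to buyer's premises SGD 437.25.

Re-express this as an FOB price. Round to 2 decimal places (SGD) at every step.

From DAP to FOB, the seller no longer bears: freight, insurance, destination terminal, delivery.
FOB price = 135529.42 − 9318.04 − 380.07 − 750.32 − 437.25 = 124643.74

FOB price: SGD 124643.74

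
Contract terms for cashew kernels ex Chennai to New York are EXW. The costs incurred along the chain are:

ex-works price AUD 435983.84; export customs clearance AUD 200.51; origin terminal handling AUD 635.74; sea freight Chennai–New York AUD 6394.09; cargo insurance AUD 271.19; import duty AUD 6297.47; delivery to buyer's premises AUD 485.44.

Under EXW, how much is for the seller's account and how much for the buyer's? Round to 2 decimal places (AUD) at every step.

Seller: AUD 435983.84; buyer: AUD 14284.44

EXW: the seller makes goods available at their premises; the buyer bears all onward costs.
Seller's account: goods 435983.84 = 435983.84
Buyer's account: export clearance 200.51 + origin terminal 635.74 + freight 6394.09 + insurance 271.19 + duty 6297.47 + delivery 485.44 = 14284.44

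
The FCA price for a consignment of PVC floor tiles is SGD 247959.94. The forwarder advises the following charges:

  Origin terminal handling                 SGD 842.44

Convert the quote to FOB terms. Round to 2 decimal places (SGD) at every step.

FOB price: SGD 248802.38

From FCA to FOB, the seller additionally bears: origin terminal.
FOB price = 247959.94 + 842.44 = 248802.38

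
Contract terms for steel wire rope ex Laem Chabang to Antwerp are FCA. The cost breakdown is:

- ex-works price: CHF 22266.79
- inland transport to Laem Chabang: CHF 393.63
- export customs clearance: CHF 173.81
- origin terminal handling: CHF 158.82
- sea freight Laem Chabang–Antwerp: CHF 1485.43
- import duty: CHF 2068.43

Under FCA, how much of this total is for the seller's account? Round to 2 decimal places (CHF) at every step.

FCA: the seller delivers export-cleared goods to the carrier; the buyer bears costs from that point.
Seller's account: goods 22266.79 + inland to port 393.63 + export clearance 173.81 = 22834.23
Buyer's account: origin terminal 158.82 + freight 1485.43 + duty 2068.43 = 3712.68

Seller's account: CHF 22834.23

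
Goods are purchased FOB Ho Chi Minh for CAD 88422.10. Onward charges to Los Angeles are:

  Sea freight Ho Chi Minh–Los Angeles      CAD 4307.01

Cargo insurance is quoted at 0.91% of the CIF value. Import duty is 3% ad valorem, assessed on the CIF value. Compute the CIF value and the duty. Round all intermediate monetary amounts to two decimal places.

Let C be the CIF value. C = FOB price + freight + 0.91% × C
C − 0.91% × C = 88422.10 + 4307.01
0.9909 × C = 92729.11
C = 92729.11 / 0.9909 = 93580.69
Insurance premium = 0.91% × 93580.69 = 851.58
Import duty = 93580.69 × 3% = 2807.42

CIF value: CAD 93580.69; import duty: CAD 2807.42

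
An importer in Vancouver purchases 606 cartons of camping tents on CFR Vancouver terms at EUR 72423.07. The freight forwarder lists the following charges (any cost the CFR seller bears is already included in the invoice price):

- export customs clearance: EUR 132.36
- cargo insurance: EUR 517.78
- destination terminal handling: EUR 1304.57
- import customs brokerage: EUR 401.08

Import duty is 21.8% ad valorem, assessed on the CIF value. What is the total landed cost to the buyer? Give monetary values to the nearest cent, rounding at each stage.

Total landed cost: EUR 90547.61

CFR: the seller pays costs through ocean freight to the destination port, but not insurance.
Already in the invoice (seller's account under CFR): export clearance — exclude.
CIF value = CFR price + insurance = 72423.07 + 517.78 = 72940.85
Import duty = 72940.85 × 21.8% = 15901.11
Buyer bears: insurance 517.78 + destination terminal 1304.57 + brokerage 401.08 + duty 15901.11 = 18124.54
Landed cost = invoice 72423.07 + 18124.54 = 90547.61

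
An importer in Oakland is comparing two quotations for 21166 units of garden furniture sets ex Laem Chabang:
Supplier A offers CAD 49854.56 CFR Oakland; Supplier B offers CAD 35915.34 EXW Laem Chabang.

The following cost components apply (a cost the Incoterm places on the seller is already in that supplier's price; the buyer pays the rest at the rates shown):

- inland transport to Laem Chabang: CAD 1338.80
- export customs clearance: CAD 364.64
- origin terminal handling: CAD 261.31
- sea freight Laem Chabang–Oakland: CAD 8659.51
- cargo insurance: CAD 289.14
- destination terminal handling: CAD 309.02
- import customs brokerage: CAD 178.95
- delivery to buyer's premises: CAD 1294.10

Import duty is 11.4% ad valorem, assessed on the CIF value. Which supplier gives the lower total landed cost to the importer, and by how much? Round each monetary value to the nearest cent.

Supplier B is cheaper by CAD 3692.86

Supplier A (CFR):
CIF value = CFR price + insurance = 49854.56 + 289.14 = 50143.70
Import duty = 50143.70 × 11.4% = 5716.38
Buyer bears (A): 289.14 + 309.02 + 178.95 + 1294.10 = 2071.21
Landed cost (A) = invoice 49854.56 + 2071.21 + duty 5716.38 = 57642.15
Supplier B (EXW):
CIF value = EXW price + inland to port + export clearance + origin terminal + freight + insurance = 35915.34 + 1338.80 + 364.64 + 261.31 + 8659.51 + 289.14 = 46828.74
Import duty = 46828.74 × 11.4% = 5338.48
Buyer bears (B): 1338.80 + 364.64 + 261.31 + 8659.51 + 289.14 + 309.02 + 178.95 + 1294.10 = 12695.47
Landed cost (B) = invoice 35915.34 + 12695.47 + duty 5338.48 = 53949.29
Difference = |57642.15 − 53949.29| = 3692.86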